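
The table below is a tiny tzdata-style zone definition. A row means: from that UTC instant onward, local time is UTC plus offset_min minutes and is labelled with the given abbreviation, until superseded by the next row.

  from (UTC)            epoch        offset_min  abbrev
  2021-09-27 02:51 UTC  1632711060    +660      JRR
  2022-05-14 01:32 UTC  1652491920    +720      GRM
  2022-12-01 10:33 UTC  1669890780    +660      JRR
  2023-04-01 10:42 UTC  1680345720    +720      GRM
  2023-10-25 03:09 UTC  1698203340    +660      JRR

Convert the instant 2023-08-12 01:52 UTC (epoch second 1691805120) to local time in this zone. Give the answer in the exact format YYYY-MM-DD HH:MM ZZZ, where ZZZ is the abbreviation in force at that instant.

2023-08-12 13:52 GRM

Query: 2023-08-12 01:52 UTC
Rule 4/5 (GRM, +12:00): 2023-04-01 10:42 UTC ≤ query < 2023-10-25 03:09 UTC
1·60 + 52 + 720 = 832 min
832 = 0·1440 + 832; 832 = 13·60 + 52 → 13:52, same day
→ 2023-08-12 13:52 GRM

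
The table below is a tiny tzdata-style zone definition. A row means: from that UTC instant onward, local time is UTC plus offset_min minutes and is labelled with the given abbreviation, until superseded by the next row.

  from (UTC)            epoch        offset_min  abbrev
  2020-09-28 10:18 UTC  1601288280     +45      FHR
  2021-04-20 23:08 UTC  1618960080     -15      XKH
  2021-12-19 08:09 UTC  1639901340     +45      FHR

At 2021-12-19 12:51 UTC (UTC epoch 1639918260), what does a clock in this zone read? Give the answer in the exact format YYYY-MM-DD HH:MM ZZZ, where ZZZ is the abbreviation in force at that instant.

Query: 2021-12-19 12:51 UTC
Rule 3/3 (FHR, +00:45): 2021-12-19 08:09 UTC ≤ query < +∞
12·60 + 51 + 45 = 816 min
816 = 0·1440 + 816; 816 = 13·60 + 36 → 13:36, same day
→ 2021-12-19 13:36 FHR

2021-12-19 13:36 FHR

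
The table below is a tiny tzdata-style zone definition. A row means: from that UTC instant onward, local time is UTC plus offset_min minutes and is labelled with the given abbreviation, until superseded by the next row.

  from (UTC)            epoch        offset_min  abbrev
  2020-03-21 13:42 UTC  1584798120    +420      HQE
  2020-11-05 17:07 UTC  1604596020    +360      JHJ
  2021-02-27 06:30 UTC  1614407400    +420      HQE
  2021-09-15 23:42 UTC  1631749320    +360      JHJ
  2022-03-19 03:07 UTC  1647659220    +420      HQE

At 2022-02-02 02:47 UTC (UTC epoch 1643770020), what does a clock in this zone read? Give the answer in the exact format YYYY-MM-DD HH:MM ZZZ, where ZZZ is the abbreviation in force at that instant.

Query: 2022-02-02 02:47 UTC
Rule 4/5 (JHJ, +06:00): 2021-09-15 23:42 UTC ≤ query < 2022-03-19 03:07 UTC
2·60 + 47 + 360 = 527 min
527 = 0·1440 + 527; 527 = 8·60 + 47 → 08:47, same day
→ 2022-02-02 08:47 JHJ

2022-02-02 08:47 JHJ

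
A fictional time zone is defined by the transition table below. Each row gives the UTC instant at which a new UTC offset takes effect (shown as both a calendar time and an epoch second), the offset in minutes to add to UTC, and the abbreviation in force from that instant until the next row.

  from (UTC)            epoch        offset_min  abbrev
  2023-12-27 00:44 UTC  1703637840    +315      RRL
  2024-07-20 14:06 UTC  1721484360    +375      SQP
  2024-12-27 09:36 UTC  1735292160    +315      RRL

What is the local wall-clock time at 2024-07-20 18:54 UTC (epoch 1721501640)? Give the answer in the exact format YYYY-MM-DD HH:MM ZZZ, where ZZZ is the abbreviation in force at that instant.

2024-07-21 01:09 SQP

Query: 2024-07-20 18:54 UTC
Rule 2/3 (SQP, +06:15): 2024-07-20 14:06 UTC ≤ query < 2024-12-27 09:36 UTC
18·60 + 54 + 375 = 1509 min
1509 = 1·1440 + 69; 69 = 1·60 + 9 → 01:09, 2024-07-20 + 1 day = 2024-07-21
→ 2024-07-21 01:09 SQP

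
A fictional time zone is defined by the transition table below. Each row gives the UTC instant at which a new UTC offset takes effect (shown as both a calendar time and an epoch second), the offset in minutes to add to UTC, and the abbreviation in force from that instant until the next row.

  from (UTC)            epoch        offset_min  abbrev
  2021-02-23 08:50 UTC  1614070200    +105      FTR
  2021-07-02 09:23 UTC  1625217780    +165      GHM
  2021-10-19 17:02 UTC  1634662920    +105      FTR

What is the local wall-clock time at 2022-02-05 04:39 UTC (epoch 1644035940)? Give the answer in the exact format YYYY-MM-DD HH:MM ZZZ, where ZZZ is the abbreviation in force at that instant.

Query: 2022-02-05 04:39 UTC
Rule 3/3 (FTR, +01:45): 2021-10-19 17:02 UTC ≤ query < +∞
4·60 + 39 + 105 = 384 min
384 = 0·1440 + 384; 384 = 6·60 + 24 → 06:24, same day
→ 2022-02-05 06:24 FTR

2022-02-05 06:24 FTR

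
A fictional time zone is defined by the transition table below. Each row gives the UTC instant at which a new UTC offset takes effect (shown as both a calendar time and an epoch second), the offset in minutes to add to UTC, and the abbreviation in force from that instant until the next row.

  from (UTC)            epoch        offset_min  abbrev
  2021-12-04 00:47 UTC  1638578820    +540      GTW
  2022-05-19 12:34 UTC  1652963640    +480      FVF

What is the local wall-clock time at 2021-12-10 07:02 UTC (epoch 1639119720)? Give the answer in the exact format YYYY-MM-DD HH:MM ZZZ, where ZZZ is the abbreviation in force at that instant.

Query: 2021-12-10 07:02 UTC
Rule 1/2 (GTW, +09:00): 2021-12-04 00:47 UTC ≤ query < 2022-05-19 12:34 UTC
7·60 + 2 + 540 = 962 min
962 = 0·1440 + 962; 962 = 16·60 + 2 → 16:02, same day
→ 2021-12-10 16:02 GTW

2021-12-10 16:02 GTW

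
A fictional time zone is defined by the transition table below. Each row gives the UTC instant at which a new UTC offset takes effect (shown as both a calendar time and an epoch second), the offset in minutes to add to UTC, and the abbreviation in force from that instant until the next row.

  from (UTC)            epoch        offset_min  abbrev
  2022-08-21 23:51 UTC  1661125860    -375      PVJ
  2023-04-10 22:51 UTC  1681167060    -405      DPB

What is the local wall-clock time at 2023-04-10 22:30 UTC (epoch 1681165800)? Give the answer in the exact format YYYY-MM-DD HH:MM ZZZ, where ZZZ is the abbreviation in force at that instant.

2023-04-10 16:15 PVJ

Query: 2023-04-10 22:30 UTC
Rule 1/2 (PVJ, -06:15): 2022-08-21 23:51 UTC ≤ query < 2023-04-10 22:51 UTC
22·60 + 30 - 375 = 975 min
975 = 0·1440 + 975; 975 = 16·60 + 15 → 16:15, same day
→ 2023-04-10 16:15 PVJ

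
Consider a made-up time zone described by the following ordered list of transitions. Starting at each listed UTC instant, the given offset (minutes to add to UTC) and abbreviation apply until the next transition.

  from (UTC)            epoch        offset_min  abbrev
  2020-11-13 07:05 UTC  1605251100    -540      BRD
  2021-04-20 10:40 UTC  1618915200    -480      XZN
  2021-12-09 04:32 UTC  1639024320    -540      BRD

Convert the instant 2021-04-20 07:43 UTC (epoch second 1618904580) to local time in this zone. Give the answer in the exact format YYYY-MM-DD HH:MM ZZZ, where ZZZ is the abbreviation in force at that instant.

2021-04-19 22:43 BRD

Query: 2021-04-20 07:43 UTC
Rule 1/3 (BRD, -09:00): 2020-11-13 07:05 UTC ≤ query < 2021-04-20 10:40 UTC
7·60 + 43 - 540 = -77 min
-77 = -1·1440 + 1363; 1363 = 22·60 + 43 → 22:43, 2021-04-20 - 1 day = 2021-04-19
→ 2021-04-19 22:43 BRD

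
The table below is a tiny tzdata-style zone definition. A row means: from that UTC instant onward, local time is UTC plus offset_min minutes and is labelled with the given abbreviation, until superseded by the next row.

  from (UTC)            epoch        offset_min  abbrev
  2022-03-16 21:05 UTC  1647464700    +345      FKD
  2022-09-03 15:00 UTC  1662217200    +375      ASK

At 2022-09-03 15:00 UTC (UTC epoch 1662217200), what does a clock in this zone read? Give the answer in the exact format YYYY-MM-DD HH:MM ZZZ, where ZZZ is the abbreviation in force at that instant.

Query: 2022-09-03 15:00 UTC
Rule 2/2 (ASK, +06:15): 2022-09-03 15:00 UTC ≤ query < +∞
15·60 + 0 + 375 = 1275 min
1275 = 0·1440 + 1275; 1275 = 21·60 + 15 → 21:15, same day
→ 2022-09-03 21:15 ASK

2022-09-03 21:15 ASK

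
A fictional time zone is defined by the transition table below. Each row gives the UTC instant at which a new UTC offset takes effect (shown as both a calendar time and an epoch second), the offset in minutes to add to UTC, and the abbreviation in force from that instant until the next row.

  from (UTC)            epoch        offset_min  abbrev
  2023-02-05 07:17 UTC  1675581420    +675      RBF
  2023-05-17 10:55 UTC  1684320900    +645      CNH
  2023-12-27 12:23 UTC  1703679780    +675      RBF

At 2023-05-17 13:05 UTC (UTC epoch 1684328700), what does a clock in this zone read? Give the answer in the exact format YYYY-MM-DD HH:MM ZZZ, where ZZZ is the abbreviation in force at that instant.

2023-05-17 23:50 CNH

Query: 2023-05-17 13:05 UTC
Rule 2/3 (CNH, +10:45): 2023-05-17 10:55 UTC ≤ query < 2023-12-27 12:23 UTC
13·60 + 5 + 645 = 1430 min
1430 = 0·1440 + 1430; 1430 = 23·60 + 50 → 23:50, same day
→ 2023-05-17 23:50 CNH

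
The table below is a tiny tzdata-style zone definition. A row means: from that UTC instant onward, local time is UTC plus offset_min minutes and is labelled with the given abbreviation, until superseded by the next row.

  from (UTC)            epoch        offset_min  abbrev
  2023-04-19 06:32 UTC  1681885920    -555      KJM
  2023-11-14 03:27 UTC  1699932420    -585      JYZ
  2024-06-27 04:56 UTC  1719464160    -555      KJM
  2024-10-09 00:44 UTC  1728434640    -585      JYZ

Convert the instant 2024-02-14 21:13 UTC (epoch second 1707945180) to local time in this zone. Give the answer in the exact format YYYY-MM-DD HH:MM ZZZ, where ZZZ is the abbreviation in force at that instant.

Query: 2024-02-14 21:13 UTC
Rule 2/4 (JYZ, -09:45): 2023-11-14 03:27 UTC ≤ query < 2024-06-27 04:56 UTC
21·60 + 13 - 585 = 688 min
688 = 0·1440 + 688; 688 = 11·60 + 28 → 11:28, same day
→ 2024-02-14 11:28 JYZ

2024-02-14 11:28 JYZ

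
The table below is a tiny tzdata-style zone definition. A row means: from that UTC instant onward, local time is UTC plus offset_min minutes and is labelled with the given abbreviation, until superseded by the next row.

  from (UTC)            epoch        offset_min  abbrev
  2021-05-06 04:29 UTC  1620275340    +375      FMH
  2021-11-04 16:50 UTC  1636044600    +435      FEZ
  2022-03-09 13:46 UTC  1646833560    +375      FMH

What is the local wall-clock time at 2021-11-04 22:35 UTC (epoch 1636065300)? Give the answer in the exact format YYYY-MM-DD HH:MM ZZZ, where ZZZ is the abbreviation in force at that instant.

Query: 2021-11-04 22:35 UTC
Rule 2/3 (FEZ, +07:15): 2021-11-04 16:50 UTC ≤ query < 2022-03-09 13:46 UTC
22·60 + 35 + 435 = 1790 min
1790 = 1·1440 + 350; 350 = 5·60 + 50 → 05:50, 2021-11-04 + 1 day = 2021-11-05
→ 2021-11-05 05:50 FEZ

2021-11-05 05:50 FEZ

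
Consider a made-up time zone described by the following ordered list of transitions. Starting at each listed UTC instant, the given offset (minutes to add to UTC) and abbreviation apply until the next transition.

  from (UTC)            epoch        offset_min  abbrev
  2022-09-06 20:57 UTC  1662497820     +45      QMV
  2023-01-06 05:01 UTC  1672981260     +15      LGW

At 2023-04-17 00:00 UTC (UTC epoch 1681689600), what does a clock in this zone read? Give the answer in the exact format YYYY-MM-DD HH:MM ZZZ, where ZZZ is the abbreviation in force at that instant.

Query: 2023-04-17 00:00 UTC
Rule 2/2 (LGW, +00:15): 2023-01-06 05:01 UTC ≤ query < +∞
0·60 + 0 + 15 = 15 min
15 = 0·1440 + 15; 15 = 0·60 + 15 → 00:15, same day
→ 2023-04-17 00:15 LGW

2023-04-17 00:15 LGW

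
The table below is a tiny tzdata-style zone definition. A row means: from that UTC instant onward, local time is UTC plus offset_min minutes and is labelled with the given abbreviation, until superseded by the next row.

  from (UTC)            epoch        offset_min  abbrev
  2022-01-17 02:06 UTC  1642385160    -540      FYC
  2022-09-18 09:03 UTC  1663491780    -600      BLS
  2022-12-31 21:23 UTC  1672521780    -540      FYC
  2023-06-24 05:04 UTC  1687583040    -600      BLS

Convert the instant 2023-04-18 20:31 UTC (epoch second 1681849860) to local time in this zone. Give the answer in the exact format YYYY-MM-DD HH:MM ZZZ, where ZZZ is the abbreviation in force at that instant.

Query: 2023-04-18 20:31 UTC
Rule 3/4 (FYC, -09:00): 2022-12-31 21:23 UTC ≤ query < 2023-06-24 05:04 UTC
20·60 + 31 - 540 = 691 min
691 = 0·1440 + 691; 691 = 11·60 + 31 → 11:31, same day
→ 2023-04-18 11:31 FYC

2023-04-18 11:31 FYC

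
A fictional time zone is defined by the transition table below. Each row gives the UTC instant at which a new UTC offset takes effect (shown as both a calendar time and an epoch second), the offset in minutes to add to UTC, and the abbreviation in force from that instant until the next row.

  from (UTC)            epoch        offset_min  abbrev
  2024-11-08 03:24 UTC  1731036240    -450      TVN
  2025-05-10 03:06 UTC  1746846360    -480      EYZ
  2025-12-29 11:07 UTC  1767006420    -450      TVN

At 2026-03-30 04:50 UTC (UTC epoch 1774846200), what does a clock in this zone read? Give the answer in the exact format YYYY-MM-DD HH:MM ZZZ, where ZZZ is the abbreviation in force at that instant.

2026-03-29 21:20 TVN

Query: 2026-03-30 04:50 UTC
Rule 3/3 (TVN, -07:30): 2025-12-29 11:07 UTC ≤ query < +∞
4·60 + 50 - 450 = -160 min
-160 = -1·1440 + 1280; 1280 = 21·60 + 20 → 21:20, 2026-03-30 - 1 day = 2026-03-29
→ 2026-03-29 21:20 TVN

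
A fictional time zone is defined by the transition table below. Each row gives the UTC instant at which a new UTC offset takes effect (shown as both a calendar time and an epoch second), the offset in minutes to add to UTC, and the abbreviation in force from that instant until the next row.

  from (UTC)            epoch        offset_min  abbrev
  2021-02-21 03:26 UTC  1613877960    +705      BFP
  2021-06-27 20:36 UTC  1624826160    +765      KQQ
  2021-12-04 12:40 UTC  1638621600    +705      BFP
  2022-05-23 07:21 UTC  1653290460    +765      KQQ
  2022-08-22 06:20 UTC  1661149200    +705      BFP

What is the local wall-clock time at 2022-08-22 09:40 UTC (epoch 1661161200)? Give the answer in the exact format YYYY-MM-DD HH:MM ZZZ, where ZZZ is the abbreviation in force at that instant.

Query: 2022-08-22 09:40 UTC
Rule 5/5 (BFP, +11:45): 2022-08-22 06:20 UTC ≤ query < +∞
9·60 + 40 + 705 = 1285 min
1285 = 0·1440 + 1285; 1285 = 21·60 + 25 → 21:25, same day
→ 2022-08-22 21:25 BFP

2022-08-22 21:25 BFP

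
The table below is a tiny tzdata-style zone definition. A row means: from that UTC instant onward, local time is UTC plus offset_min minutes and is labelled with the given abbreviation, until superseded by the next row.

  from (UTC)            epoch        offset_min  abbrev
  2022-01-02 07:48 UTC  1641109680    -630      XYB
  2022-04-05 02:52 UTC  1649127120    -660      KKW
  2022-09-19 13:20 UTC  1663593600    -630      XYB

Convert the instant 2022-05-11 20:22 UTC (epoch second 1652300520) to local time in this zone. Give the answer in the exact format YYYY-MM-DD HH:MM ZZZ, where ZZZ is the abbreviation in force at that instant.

2022-05-11 09:22 KKW

Query: 2022-05-11 20:22 UTC
Rule 2/3 (KKW, -11:00): 2022-04-05 02:52 UTC ≤ query < 2022-09-19 13:20 UTC
20·60 + 22 - 660 = 562 min
562 = 0·1440 + 562; 562 = 9·60 + 22 → 09:22, same day
→ 2022-05-11 09:22 KKW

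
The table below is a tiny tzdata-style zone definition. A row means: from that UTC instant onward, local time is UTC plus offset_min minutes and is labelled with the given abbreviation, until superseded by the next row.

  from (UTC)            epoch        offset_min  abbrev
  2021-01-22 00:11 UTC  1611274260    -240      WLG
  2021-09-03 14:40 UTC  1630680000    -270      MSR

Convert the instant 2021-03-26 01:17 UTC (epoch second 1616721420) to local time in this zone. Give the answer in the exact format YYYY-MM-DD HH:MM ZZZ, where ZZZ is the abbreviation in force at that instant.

2021-03-25 21:17 WLG

Query: 2021-03-26 01:17 UTC
Rule 1/2 (WLG, -04:00): 2021-01-22 00:11 UTC ≤ query < 2021-09-03 14:40 UTC
1·60 + 17 - 240 = -163 min
-163 = -1·1440 + 1277; 1277 = 21·60 + 17 → 21:17, 2021-03-26 - 1 day = 2021-03-25
→ 2021-03-25 21:17 WLG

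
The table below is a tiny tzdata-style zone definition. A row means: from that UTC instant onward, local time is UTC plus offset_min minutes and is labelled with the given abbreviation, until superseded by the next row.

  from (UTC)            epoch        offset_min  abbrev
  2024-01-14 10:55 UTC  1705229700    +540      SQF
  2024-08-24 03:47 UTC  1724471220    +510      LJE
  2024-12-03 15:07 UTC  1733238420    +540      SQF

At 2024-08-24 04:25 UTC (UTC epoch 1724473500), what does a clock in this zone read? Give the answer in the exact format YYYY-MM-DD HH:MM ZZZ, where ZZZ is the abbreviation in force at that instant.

2024-08-24 12:55 LJE

Query: 2024-08-24 04:25 UTC
Rule 2/3 (LJE, +08:30): 2024-08-24 03:47 UTC ≤ query < 2024-12-03 15:07 UTC
4·60 + 25 + 510 = 775 min
775 = 0·1440 + 775; 775 = 12·60 + 55 → 12:55, same day
→ 2024-08-24 12:55 LJE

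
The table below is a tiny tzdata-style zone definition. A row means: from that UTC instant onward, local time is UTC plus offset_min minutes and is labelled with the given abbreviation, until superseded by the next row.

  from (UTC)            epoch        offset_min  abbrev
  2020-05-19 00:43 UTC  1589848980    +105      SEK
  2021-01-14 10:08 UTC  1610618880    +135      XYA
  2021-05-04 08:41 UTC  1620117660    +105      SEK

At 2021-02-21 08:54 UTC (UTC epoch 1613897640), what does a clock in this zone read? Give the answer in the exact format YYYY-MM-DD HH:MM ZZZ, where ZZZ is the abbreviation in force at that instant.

2021-02-21 11:09 XYA

Query: 2021-02-21 08:54 UTC
Rule 2/3 (XYA, +02:15): 2021-01-14 10:08 UTC ≤ query < 2021-05-04 08:41 UTC
8·60 + 54 + 135 = 669 min
669 = 0·1440 + 669; 669 = 11·60 + 9 → 11:09, same day
→ 2021-02-21 11:09 XYA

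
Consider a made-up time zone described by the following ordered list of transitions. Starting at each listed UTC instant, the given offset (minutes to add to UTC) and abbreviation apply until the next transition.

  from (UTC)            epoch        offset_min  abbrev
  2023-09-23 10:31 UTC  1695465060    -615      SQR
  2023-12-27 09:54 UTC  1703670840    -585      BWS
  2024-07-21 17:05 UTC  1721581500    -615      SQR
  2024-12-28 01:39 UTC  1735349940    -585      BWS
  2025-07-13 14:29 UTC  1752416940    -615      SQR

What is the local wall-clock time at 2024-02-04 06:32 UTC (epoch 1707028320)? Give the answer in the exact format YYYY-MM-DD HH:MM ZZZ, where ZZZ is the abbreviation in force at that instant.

2024-02-03 20:47 BWS

Query: 2024-02-04 06:32 UTC
Rule 2/5 (BWS, -09:45): 2023-12-27 09:54 UTC ≤ query < 2024-07-21 17:05 UTC
6·60 + 32 - 585 = -193 min
-193 = -1·1440 + 1247; 1247 = 20·60 + 47 → 20:47, 2024-02-04 - 1 day = 2024-02-03
→ 2024-02-03 20:47 BWS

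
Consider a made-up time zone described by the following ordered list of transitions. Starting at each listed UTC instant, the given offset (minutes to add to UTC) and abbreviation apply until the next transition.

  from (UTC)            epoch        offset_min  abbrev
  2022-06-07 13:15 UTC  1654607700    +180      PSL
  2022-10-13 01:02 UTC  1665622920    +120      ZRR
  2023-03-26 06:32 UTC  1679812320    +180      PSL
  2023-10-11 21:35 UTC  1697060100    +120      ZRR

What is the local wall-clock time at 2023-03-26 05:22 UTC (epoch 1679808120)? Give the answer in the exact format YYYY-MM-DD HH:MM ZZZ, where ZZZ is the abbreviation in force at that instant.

2023-03-26 07:22 ZRR

Query: 2023-03-26 05:22 UTC
Rule 2/4 (ZRR, +02:00): 2022-10-13 01:02 UTC ≤ query < 2023-03-26 06:32 UTC
5·60 + 22 + 120 = 442 min
442 = 0·1440 + 442; 442 = 7·60 + 22 → 07:22, same day
→ 2023-03-26 07:22 ZRR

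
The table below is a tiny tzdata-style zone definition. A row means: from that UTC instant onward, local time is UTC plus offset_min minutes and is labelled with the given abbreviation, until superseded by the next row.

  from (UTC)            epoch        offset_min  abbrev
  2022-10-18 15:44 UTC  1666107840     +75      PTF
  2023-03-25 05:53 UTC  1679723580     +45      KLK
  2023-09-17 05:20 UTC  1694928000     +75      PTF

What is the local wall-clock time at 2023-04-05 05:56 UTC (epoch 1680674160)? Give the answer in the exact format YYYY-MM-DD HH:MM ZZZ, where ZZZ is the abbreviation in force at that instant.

2023-04-05 06:41 KLK

Query: 2023-04-05 05:56 UTC
Rule 2/3 (KLK, +00:45): 2023-03-25 05:53 UTC ≤ query < 2023-09-17 05:20 UTC
5·60 + 56 + 45 = 401 min
401 = 0·1440 + 401; 401 = 6·60 + 41 → 06:41, same day
→ 2023-04-05 06:41 KLK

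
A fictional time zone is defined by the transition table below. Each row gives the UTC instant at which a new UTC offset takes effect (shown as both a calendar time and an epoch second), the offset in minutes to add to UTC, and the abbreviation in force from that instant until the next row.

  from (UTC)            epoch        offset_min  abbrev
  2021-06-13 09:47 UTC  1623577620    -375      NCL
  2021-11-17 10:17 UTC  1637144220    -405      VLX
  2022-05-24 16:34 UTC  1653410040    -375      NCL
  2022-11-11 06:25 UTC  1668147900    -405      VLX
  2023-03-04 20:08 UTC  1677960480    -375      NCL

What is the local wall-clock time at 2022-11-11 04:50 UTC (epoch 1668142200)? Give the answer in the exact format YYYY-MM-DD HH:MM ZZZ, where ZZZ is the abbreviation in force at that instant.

Query: 2022-11-11 04:50 UTC
Rule 3/5 (NCL, -06:15): 2022-05-24 16:34 UTC ≤ query < 2022-11-11 06:25 UTC
4·60 + 50 - 375 = -85 min
-85 = -1·1440 + 1355; 1355 = 22·60 + 35 → 22:35, 2022-11-11 - 1 day = 2022-11-10
→ 2022-11-10 22:35 NCL

2022-11-10 22:35 NCL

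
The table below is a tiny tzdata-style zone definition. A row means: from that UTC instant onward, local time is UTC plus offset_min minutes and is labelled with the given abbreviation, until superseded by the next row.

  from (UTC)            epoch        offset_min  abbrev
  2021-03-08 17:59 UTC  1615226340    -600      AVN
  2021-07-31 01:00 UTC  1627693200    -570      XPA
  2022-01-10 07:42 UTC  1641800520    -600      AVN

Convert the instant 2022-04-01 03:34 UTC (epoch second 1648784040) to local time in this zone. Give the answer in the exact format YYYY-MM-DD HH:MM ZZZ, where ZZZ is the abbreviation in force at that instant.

Query: 2022-04-01 03:34 UTC
Rule 3/3 (AVN, -10:00): 2022-01-10 07:42 UTC ≤ query < +∞
3·60 + 34 - 600 = -386 min
-386 = -1·1440 + 1054; 1054 = 17·60 + 34 → 17:34, 2022-04-01 - 1 day = 2022-03-31
→ 2022-03-31 17:34 AVN

2022-03-31 17:34 AVN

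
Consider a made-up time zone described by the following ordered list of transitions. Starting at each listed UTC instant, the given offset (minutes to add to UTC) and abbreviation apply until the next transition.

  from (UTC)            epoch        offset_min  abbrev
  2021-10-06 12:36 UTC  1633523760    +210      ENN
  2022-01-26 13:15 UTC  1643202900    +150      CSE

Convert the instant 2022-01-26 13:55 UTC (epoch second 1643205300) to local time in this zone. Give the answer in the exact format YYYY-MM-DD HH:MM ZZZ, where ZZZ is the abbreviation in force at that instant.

Query: 2022-01-26 13:55 UTC
Rule 2/2 (CSE, +02:30): 2022-01-26 13:15 UTC ≤ query < +∞
13·60 + 55 + 150 = 985 min
985 = 0·1440 + 985; 985 = 16·60 + 25 → 16:25, same day
→ 2022-01-26 16:25 CSE

2022-01-26 16:25 CSE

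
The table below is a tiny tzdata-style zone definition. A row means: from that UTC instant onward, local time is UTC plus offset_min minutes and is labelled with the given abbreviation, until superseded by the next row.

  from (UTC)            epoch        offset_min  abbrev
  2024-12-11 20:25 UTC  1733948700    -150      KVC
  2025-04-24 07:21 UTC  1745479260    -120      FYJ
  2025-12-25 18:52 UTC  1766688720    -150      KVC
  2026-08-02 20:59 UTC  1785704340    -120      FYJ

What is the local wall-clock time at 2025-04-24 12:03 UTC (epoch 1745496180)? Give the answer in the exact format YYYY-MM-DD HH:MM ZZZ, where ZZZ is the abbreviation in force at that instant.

Query: 2025-04-24 12:03 UTC
Rule 2/4 (FYJ, -02:00): 2025-04-24 07:21 UTC ≤ query < 2025-12-25 18:52 UTC
12·60 + 3 - 120 = 603 min
603 = 0·1440 + 603; 603 = 10·60 + 3 → 10:03, same day
→ 2025-04-24 10:03 FYJ

2025-04-24 10:03 FYJ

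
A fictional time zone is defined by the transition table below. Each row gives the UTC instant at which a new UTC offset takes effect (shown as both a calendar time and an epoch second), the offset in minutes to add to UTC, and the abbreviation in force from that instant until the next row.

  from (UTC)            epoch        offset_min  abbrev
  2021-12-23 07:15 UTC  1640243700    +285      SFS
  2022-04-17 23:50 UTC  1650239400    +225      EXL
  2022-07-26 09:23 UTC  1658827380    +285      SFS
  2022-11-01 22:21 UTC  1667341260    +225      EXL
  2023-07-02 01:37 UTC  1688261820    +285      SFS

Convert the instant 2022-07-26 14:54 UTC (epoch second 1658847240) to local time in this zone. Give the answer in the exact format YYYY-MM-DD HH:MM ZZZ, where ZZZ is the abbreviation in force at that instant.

2022-07-26 19:39 SFS

Query: 2022-07-26 14:54 UTC
Rule 3/5 (SFS, +04:45): 2022-07-26 09:23 UTC ≤ query < 2022-11-01 22:21 UTC
14·60 + 54 + 285 = 1179 min
1179 = 0·1440 + 1179; 1179 = 19·60 + 39 → 19:39, same day
→ 2022-07-26 19:39 SFS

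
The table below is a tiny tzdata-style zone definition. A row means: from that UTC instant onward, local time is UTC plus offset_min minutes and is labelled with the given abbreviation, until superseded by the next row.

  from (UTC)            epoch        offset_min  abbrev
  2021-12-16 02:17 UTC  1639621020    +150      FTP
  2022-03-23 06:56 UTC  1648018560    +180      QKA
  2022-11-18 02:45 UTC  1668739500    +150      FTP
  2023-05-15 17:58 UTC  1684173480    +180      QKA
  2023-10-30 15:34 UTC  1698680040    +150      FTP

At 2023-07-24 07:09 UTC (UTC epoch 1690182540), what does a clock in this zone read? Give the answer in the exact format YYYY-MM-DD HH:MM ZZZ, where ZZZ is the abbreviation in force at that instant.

Query: 2023-07-24 07:09 UTC
Rule 4/5 (QKA, +03:00): 2023-05-15 17:58 UTC ≤ query < 2023-10-30 15:34 UTC
7·60 + 9 + 180 = 609 min
609 = 0·1440 + 609; 609 = 10·60 + 9 → 10:09, same day
→ 2023-07-24 10:09 QKA

2023-07-24 10:09 QKA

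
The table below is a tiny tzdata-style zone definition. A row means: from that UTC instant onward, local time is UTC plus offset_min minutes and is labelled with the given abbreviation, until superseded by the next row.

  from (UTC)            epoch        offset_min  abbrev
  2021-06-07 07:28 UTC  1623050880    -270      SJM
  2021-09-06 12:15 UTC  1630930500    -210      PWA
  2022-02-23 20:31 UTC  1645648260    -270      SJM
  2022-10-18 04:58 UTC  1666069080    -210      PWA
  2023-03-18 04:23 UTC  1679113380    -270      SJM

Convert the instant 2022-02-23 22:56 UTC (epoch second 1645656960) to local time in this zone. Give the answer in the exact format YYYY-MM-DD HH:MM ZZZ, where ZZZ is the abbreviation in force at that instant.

2022-02-23 18:26 SJM

Query: 2022-02-23 22:56 UTC
Rule 3/5 (SJM, -04:30): 2022-02-23 20:31 UTC ≤ query < 2022-10-18 04:58 UTC
22·60 + 56 - 270 = 1106 min
1106 = 0·1440 + 1106; 1106 = 18·60 + 26 → 18:26, same day
→ 2022-02-23 18:26 SJM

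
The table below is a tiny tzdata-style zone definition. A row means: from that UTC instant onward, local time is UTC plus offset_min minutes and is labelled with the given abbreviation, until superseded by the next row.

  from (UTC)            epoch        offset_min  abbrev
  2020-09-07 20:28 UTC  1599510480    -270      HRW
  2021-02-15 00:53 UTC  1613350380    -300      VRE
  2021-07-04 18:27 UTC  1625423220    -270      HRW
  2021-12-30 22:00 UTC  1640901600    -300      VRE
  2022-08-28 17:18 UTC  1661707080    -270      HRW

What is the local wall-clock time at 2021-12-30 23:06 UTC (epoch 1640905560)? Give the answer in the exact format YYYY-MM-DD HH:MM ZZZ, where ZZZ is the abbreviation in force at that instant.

Query: 2021-12-30 23:06 UTC
Rule 4/5 (VRE, -05:00): 2021-12-30 22:00 UTC ≤ query < 2022-08-28 17:18 UTC
23·60 + 6 - 300 = 1086 min
1086 = 0·1440 + 1086; 1086 = 18·60 + 6 → 18:06, same day
→ 2021-12-30 18:06 VRE

2021-12-30 18:06 VRE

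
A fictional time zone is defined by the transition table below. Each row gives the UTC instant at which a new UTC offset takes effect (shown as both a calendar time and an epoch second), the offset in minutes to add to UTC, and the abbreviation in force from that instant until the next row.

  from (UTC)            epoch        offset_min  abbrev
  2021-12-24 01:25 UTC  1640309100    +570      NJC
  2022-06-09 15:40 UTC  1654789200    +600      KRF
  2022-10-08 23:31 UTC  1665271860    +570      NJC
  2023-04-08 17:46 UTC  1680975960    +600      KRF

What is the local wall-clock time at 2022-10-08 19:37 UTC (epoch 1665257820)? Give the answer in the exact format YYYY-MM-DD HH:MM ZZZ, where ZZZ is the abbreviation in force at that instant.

2022-10-09 05:37 KRF

Query: 2022-10-08 19:37 UTC
Rule 2/4 (KRF, +10:00): 2022-06-09 15:40 UTC ≤ query < 2022-10-08 23:31 UTC
19·60 + 37 + 600 = 1777 min
1777 = 1·1440 + 337; 337 = 5·60 + 37 → 05:37, 2022-10-08 + 1 day = 2022-10-09
→ 2022-10-09 05:37 KRF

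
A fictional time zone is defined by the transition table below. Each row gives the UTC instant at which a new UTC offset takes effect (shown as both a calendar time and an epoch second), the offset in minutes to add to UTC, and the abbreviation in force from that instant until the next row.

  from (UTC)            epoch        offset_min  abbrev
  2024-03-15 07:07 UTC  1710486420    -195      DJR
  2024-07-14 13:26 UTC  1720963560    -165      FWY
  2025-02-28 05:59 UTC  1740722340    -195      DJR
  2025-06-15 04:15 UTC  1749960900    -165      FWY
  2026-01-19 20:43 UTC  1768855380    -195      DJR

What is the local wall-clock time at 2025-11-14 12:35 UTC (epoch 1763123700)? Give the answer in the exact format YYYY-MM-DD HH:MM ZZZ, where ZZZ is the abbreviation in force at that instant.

2025-11-14 09:50 FWY

Query: 2025-11-14 12:35 UTC
Rule 4/5 (FWY, -02:45): 2025-06-15 04:15 UTC ≤ query < 2026-01-19 20:43 UTC
12·60 + 35 - 165 = 590 min
590 = 0·1440 + 590; 590 = 9·60 + 50 → 09:50, same day
→ 2025-11-14 09:50 FWY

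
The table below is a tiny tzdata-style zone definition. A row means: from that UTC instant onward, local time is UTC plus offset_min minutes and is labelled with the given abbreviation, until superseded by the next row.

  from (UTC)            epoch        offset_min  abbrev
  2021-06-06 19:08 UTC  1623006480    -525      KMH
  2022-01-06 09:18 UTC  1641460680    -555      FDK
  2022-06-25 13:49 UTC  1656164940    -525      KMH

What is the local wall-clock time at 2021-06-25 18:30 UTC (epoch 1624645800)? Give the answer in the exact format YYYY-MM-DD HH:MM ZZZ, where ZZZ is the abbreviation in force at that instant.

2021-06-25 09:45 KMH

Query: 2021-06-25 18:30 UTC
Rule 1/3 (KMH, -08:45): 2021-06-06 19:08 UTC ≤ query < 2022-01-06 09:18 UTC
18·60 + 30 - 525 = 585 min
585 = 0·1440 + 585; 585 = 9·60 + 45 → 09:45, same day
→ 2021-06-25 09:45 KMH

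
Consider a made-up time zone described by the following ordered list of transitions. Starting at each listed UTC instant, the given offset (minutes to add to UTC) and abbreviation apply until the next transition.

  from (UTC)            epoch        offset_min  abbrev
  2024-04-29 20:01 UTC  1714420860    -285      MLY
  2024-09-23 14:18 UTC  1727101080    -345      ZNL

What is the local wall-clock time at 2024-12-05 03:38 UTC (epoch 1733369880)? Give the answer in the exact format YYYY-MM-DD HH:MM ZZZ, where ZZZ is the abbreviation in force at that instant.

2024-12-04 21:53 ZNL

Query: 2024-12-05 03:38 UTC
Rule 2/2 (ZNL, -05:45): 2024-09-23 14:18 UTC ≤ query < +∞
3·60 + 38 - 345 = -127 min
-127 = -1·1440 + 1313; 1313 = 21·60 + 53 → 21:53, 2024-12-05 - 1 day = 2024-12-04
→ 2024-12-04 21:53 ZNL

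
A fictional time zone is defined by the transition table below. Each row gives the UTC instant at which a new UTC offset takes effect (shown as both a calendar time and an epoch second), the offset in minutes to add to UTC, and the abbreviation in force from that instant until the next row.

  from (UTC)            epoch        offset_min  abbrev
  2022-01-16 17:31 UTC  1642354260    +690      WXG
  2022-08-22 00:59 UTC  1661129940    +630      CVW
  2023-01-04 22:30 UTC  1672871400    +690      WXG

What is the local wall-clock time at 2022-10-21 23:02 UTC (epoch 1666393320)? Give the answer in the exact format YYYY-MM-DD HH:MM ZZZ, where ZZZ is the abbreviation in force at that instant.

Query: 2022-10-21 23:02 UTC
Rule 2/3 (CVW, +10:30): 2022-08-22 00:59 UTC ≤ query < 2023-01-04 22:30 UTC
23·60 + 2 + 630 = 2012 min
2012 = 1·1440 + 572; 572 = 9·60 + 32 → 09:32, 2022-10-21 + 1 day = 2022-10-22
→ 2022-10-22 09:32 CVW

2022-10-22 09:32 CVW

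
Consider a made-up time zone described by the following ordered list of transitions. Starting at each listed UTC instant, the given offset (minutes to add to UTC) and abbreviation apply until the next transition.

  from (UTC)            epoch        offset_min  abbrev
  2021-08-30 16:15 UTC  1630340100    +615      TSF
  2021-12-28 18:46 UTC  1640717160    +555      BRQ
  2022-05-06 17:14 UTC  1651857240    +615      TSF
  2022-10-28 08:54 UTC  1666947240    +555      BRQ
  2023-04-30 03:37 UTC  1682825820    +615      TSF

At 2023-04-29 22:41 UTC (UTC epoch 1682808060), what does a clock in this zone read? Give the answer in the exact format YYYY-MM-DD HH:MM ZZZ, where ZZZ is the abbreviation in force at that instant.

Query: 2023-04-29 22:41 UTC
Rule 4/5 (BRQ, +09:15): 2022-10-28 08:54 UTC ≤ query < 2023-04-30 03:37 UTC
22·60 + 41 + 555 = 1916 min
1916 = 1·1440 + 476; 476 = 7·60 + 56 → 07:56, 2023-04-29 + 1 day = 2023-04-30
→ 2023-04-30 07:56 BRQ

2023-04-30 07:56 BRQ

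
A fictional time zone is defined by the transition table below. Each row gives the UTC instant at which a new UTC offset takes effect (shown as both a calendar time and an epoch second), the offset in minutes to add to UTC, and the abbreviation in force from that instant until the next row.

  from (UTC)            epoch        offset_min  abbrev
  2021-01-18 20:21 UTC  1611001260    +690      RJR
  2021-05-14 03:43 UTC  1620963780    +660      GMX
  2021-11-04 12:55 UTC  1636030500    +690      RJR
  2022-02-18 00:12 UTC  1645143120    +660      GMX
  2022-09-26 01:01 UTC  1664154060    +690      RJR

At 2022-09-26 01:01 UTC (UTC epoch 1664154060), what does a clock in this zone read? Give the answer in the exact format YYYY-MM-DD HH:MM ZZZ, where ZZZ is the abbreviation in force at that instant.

2022-09-26 12:31 RJR

Query: 2022-09-26 01:01 UTC
Rule 5/5 (RJR, +11:30): 2022-09-26 01:01 UTC ≤ query < +∞
1·60 + 1 + 690 = 751 min
751 = 0·1440 + 751; 751 = 12·60 + 31 → 12:31, same day
→ 2022-09-26 12:31 RJR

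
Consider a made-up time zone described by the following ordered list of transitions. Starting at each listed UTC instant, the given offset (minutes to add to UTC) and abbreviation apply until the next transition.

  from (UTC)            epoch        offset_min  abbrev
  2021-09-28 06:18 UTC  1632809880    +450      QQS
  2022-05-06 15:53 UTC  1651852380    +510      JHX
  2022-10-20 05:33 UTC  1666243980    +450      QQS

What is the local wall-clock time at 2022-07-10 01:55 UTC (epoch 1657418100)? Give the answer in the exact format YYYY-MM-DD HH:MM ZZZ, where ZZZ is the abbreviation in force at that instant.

Query: 2022-07-10 01:55 UTC
Rule 2/3 (JHX, +08:30): 2022-05-06 15:53 UTC ≤ query < 2022-10-20 05:33 UTC
1·60 + 55 + 510 = 625 min
625 = 0·1440 + 625; 625 = 10·60 + 25 → 10:25, same day
→ 2022-07-10 10:25 JHX

2022-07-10 10:25 JHX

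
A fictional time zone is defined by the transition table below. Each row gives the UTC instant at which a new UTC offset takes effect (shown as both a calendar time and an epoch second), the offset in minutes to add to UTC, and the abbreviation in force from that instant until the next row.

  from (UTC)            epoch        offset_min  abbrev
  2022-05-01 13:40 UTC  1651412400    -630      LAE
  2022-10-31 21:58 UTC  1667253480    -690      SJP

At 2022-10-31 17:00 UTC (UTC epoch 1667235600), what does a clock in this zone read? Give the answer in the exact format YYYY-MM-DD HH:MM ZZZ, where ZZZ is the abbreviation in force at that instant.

Query: 2022-10-31 17:00 UTC
Rule 1/2 (LAE, -10:30): 2022-05-01 13:40 UTC ≤ query < 2022-10-31 21:58 UTC
17·60 + 0 - 630 = 390 min
390 = 0·1440 + 390; 390 = 6·60 + 30 → 06:30, same day
→ 2022-10-31 06:30 LAE

2022-10-31 06:30 LAE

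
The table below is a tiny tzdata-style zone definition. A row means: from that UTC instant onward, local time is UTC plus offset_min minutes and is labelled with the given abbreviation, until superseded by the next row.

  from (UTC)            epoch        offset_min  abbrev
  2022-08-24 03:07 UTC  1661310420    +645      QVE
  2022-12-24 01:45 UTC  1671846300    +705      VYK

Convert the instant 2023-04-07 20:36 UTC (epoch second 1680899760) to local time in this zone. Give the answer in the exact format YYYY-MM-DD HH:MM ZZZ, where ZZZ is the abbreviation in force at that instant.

Query: 2023-04-07 20:36 UTC
Rule 2/2 (VYK, +11:45): 2022-12-24 01:45 UTC ≤ query < +∞
20·60 + 36 + 705 = 1941 min
1941 = 1·1440 + 501; 501 = 8·60 + 21 → 08:21, 2023-04-07 + 1 day = 2023-04-08
→ 2023-04-08 08:21 VYK

2023-04-08 08:21 VYK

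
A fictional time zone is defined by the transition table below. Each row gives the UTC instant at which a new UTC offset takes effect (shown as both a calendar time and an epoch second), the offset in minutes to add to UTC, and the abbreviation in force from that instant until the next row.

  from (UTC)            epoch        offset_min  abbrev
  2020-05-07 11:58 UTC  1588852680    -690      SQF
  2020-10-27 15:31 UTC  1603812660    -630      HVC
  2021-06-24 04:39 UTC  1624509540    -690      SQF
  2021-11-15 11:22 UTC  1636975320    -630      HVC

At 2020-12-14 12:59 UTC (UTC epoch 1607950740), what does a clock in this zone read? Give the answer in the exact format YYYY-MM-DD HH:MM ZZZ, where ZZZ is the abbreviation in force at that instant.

Query: 2020-12-14 12:59 UTC
Rule 2/4 (HVC, -10:30): 2020-10-27 15:31 UTC ≤ query < 2021-06-24 04:39 UTC
12·60 + 59 - 630 = 149 min
149 = 0·1440 + 149; 149 = 2·60 + 29 → 02:29, same day
→ 2020-12-14 02:29 HVC

2020-12-14 02:29 HVC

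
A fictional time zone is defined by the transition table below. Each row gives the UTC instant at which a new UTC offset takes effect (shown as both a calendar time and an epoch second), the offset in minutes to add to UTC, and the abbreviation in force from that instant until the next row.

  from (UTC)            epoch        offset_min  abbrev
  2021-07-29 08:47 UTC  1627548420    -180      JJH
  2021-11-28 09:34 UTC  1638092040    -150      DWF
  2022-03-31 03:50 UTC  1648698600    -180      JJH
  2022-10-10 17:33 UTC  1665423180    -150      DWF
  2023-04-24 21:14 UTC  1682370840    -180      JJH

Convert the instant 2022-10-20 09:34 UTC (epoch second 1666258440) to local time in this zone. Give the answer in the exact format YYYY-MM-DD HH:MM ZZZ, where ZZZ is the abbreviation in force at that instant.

2022-10-20 07:04 DWF

Query: 2022-10-20 09:34 UTC
Rule 4/5 (DWF, -02:30): 2022-10-10 17:33 UTC ≤ query < 2023-04-24 21:14 UTC
9·60 + 34 - 150 = 424 min
424 = 0·1440 + 424; 424 = 7·60 + 4 → 07:04, same day
→ 2022-10-20 07:04 DWF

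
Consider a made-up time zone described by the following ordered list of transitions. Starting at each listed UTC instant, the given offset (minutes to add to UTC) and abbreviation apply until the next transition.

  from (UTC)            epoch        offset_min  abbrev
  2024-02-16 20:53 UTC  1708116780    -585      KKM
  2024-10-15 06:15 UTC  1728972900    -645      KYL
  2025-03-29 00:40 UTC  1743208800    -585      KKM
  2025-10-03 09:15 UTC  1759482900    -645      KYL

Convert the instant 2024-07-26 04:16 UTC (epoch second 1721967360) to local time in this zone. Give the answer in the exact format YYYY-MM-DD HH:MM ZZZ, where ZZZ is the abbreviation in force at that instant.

Query: 2024-07-26 04:16 UTC
Rule 1/4 (KKM, -09:45): 2024-02-16 20:53 UTC ≤ query < 2024-10-15 06:15 UTC
4·60 + 16 - 585 = -329 min
-329 = -1·1440 + 1111; 1111 = 18·60 + 31 → 18:31, 2024-07-26 - 1 day = 2024-07-25
→ 2024-07-25 18:31 KKM

2024-07-25 18:31 KKM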